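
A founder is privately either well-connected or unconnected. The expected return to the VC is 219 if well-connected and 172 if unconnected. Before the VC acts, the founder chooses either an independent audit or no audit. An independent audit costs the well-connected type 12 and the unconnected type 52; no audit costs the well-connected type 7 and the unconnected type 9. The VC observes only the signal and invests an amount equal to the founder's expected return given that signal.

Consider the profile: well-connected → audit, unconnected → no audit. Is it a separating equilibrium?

If types separate, audit earns payment 219 and no audit earns 172.
Well-connected: audit gives 219 − 12 = 207; no audit gives 172 − 7 = 165. No deviation. ✓
Unconnected: no audit gives 172 − 9 = 163; audit gives 219 − 52 = 167. Would deviate. ✗

No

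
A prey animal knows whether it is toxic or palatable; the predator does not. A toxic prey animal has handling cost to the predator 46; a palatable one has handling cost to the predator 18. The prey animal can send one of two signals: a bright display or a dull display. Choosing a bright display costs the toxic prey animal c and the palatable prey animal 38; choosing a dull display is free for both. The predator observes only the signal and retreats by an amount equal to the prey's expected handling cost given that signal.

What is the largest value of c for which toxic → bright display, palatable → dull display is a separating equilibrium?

Under separation: bright display → toxic (pays 46); dull display → palatable (pays 18).
Palatable: 18 − 0 = 18 ≥ 46 − 38 = 8. Holds regardless of c. ✓
Toxic: 46 − c ≥ 18 − 0, so c ≤ 46 − 18 = 28.

28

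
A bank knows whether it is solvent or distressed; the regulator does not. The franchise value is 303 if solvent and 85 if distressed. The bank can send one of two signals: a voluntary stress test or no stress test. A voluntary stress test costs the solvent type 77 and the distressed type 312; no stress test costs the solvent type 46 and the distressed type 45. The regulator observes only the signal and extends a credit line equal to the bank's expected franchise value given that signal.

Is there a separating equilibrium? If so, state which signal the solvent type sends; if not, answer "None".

Try solvent → stress test, distressed → no stress test:
  If types separate, stress test earns payment 303 and no stress test earns 85.
  Solvent: stress test gives 303 − 77 = 226; no stress test gives 85 − 46 = 39. No deviation. ✓
  Distressed: no stress test gives 85 − 45 = 40; stress test gives 303 − 312 = -9. No deviation. ✓
Both hold — the solvent type sends stress test.

stress test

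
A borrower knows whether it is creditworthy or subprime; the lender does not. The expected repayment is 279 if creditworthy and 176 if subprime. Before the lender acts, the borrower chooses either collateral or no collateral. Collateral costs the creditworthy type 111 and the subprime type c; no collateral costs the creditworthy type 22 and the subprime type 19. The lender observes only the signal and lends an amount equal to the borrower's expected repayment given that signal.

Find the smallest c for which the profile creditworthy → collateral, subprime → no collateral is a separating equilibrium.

122

Under separation: collateral → creditworthy (pays 279); no collateral → subprime (pays 176).
Creditworthy: 279 − 111 = 168 ≥ 176 − 22 = 154. Holds regardless of c. ✓
Subprime: 176 − 19 ≥ 279 − c, so c ≥ 279 − 157 = 122.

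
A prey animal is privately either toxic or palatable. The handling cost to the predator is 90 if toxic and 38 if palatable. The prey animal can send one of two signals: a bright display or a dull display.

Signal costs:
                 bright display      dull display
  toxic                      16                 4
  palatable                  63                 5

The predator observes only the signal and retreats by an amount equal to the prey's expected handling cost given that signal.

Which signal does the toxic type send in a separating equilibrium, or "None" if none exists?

Try toxic → bright display, palatable → dull display:
  If types separate, bright display earns payment 90 and dull display earns 38.
  Toxic: bright display gives 90 − 16 = 74; dull display gives 38 − 4 = 34. No deviation. ✓
  Palatable: dull display gives 38 − 5 = 33; bright display gives 90 − 63 = 27. No deviation. ✓
Both hold — the toxic type sends bright display.

bright display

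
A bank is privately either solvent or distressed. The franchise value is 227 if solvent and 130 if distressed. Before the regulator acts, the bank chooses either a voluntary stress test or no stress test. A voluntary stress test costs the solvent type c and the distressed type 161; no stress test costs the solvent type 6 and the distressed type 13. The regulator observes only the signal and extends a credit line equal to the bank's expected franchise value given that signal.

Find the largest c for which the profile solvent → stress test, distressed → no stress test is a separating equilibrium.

Under separation: stress test → solvent (pays 227); no stress test → distressed (pays 130).
Distressed: 130 − 13 = 117 ≥ 227 − 161 = 66. Holds regardless of c. ✓
Solvent: 227 − c ≥ 130 − 6, so c ≤ 227 − 124 = 103.

103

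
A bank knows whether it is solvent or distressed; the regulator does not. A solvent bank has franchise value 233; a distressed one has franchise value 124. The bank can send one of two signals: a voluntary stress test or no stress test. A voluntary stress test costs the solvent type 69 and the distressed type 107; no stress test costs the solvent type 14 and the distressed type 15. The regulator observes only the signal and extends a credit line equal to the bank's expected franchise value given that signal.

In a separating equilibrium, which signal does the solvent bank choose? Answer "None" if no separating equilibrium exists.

None

Try solvent → stress test, distressed → no stress test:
  Under separation the regulator infers type exactly: stress test → solvent (pays 233), no stress test → distressed (pays 124).
  Solvent: stress test gives 233 − 69 = 164; no stress test gives 124 − 14 = 110. No deviation. ✓
  Distressed: no stress test gives 124 − 15 = 109; stress test gives 233 − 107 = 126. Would deviate. ✗
Try solvent → no stress test, distressed → stress test:
  Under separation the regulator infers type exactly: no stress test → solvent (pays 233), stress test → distressed (pays 124).
  Solvent: no stress test gives 233 − 14 = 219; stress test gives 124 − 69 = 55. No deviation. ✓
  Distressed: stress test gives 124 − 107 = 17; no stress test gives 233 − 15 = 218. Would deviate. ✗
Neither assignment is incentive-compatible.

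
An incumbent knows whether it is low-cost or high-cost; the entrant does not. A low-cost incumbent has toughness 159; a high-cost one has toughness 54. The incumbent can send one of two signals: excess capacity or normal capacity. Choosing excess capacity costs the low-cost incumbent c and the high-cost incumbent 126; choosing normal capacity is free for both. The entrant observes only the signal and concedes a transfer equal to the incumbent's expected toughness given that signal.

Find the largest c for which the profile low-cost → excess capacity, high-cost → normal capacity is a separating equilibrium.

105

Under separation: excess capacity → low-cost (pays 159); normal capacity → high-cost (pays 54).
High-cost: 54 − 0 = 54 ≥ 159 − 126 = 33. Holds regardless of c. ✓
Low-cost: 159 − c ≥ 54 − 0, so c ≤ 159 − 54 = 105.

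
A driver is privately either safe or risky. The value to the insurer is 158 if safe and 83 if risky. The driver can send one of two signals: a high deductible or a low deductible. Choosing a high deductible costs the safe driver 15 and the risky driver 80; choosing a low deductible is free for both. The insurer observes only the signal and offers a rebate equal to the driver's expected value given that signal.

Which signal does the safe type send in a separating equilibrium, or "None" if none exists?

high deductible

Try safe → high deductible, risky → low deductible:
  Under separation the insurer infers type exactly: high deductible → safe (pays 158), low deductible → risky (pays 83).
  Safe: high deductible gives 158 − 15 = 143; low deductible gives 83 − 0 = 83. No deviation. ✓
  Risky: low deductible gives 83 − 0 = 83; high deductible gives 158 − 80 = 78. No deviation. ✓
Both hold — the safe type sends high deductible.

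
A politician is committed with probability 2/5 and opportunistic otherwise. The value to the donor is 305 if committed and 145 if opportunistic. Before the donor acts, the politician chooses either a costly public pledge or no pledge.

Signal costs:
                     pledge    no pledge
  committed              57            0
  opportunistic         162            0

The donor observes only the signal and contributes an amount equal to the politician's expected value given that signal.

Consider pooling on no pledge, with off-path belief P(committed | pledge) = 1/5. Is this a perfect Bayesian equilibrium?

At the pooled signal (no pledge) the donor holds the prior 2/5 and pays 2/5·305 + 3/5·145 = 209. Off-path (pledge) belief 1/5 gives 1/5·305 + 4/5·145 = 177.
Committed: no pledge gives 209 − 0 = 209; pledge gives 177 − 57 = 120. Stays. ✓
Opportunistic: no pledge gives 209 − 0 = 209; pledge gives 177 − 162 = 15. Stays. ✓

Yes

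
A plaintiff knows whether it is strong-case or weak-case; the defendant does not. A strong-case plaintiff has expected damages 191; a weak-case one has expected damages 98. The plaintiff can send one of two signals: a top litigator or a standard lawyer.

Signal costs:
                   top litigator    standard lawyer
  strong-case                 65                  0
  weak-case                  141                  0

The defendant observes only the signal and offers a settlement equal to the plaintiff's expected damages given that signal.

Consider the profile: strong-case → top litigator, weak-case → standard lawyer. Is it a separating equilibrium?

Yes

Under separation the defendant infers type exactly: top litigator → strong-case (pays 191), standard lawyer → weak-case (pays 98).
Strong-case: top litigator gives 191 − 65 = 126; standard lawyer gives 98 − 0 = 98. No deviation. ✓
Weak-case: standard lawyer gives 98 − 0 = 98; top litigator gives 191 − 141 = 50. No deviation. ✓
Neither type gains from mimicking the other.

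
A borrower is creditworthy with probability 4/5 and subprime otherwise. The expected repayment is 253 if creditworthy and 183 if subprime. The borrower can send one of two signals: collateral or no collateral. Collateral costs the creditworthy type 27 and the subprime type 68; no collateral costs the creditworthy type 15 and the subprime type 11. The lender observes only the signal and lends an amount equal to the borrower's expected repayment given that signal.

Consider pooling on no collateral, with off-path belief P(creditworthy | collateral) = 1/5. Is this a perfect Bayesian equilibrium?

At the pooled signal (no collateral) the lender holds the prior 4/5 and pays 4/5·253 + 1/5·183 = 239. Off-path (collateral) belief 1/5 gives 1/5·253 + 4/5·183 = 197.
Creditworthy: no collateral gives 239 − 15 = 224; collateral gives 197 − 27 = 170. Stays. ✓
Subprime: no collateral gives 239 − 11 = 228; collateral gives 197 − 68 = 129. Stays. ✓

Yes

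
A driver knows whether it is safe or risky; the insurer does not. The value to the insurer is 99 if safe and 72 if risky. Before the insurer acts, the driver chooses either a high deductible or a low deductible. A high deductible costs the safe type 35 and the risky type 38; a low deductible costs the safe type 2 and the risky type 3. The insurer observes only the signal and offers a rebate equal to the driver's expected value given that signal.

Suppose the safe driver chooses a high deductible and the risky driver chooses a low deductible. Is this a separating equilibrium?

No

Under separation the insurer infers type exactly: high deductible → safe (pays 99), low deductible → risky (pays 72).
Safe: high deductible gives 99 − 35 = 64; low deductible gives 72 − 2 = 70. Would deviate. ✗
Risky: low deductible gives 72 − 3 = 69; high deductible gives 99 − 38 = 61. No deviation. ✓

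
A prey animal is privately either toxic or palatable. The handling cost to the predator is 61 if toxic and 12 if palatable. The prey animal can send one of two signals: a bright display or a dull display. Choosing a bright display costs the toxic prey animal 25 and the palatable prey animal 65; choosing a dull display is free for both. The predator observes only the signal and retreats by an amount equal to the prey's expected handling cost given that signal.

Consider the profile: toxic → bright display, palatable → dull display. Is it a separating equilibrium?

Under separation the predator infers type exactly: bright display → toxic (pays 61), dull display → palatable (pays 12).
Toxic: bright display gives 61 − 25 = 36; dull display gives 12 − 0 = 12. No deviation. ✓
Palatable: dull display gives 12 − 0 = 12; bright display gives 61 − 65 = -4. No deviation. ✓
Neither type gains from mimicking the other.

Yes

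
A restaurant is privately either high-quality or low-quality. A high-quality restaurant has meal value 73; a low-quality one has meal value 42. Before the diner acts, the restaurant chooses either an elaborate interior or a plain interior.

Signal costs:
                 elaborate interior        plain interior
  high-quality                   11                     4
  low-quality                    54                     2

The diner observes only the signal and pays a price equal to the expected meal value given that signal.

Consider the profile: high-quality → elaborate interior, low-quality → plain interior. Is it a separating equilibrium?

Yes

If types separate, elaborate interior earns payment 73 and plain interior earns 42.
High-quality: elaborate interior gives 73 − 11 = 62; plain interior gives 42 − 4 = 38. No deviation. ✓
Low-quality: plain interior gives 42 − 2 = 40; elaborate interior gives 73 − 54 = 19. No deviation. ✓
Both incentive constraints hold.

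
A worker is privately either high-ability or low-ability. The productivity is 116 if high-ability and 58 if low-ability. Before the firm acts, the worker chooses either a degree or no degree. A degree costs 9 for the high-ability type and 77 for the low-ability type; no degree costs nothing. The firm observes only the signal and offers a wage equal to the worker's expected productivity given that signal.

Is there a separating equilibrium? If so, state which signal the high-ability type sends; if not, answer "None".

Try high-ability → degree, low-ability → no degree:
  If types separate, degree earns payment 116 and no degree earns 58.
  High-ability: degree gives 116 − 9 = 107; no degree gives 58 − 0 = 58. No deviation. ✓
  Low-ability: no degree gives 58 − 0 = 58; degree gives 116 − 77 = 39. No deviation. ✓
Both hold — the high-ability type sends degree.

degree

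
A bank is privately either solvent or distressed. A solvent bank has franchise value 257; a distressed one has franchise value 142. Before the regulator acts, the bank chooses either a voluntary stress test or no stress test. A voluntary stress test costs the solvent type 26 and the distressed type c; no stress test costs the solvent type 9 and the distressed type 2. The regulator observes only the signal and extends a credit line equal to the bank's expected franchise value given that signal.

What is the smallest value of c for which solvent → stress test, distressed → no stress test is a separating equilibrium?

117

Under separation: stress test → solvent (pays 257); no stress test → distressed (pays 142).
Solvent: 257 − 26 = 231 ≥ 142 − 9 = 133. Holds regardless of c. ✓
Distressed: 142 − 2 ≥ 257 − c, so c ≥ 257 − 140 = 117.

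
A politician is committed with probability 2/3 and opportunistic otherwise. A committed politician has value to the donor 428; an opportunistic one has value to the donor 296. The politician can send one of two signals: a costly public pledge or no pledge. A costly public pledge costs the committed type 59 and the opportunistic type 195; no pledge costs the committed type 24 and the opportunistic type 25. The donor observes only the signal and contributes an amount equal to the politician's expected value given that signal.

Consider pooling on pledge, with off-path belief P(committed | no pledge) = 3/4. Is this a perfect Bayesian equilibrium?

No

On the equilibrium path (pledge) the donor holds the prior 2/3 and pays 2/3·428 + 1/3·296 = 384. Off-path (no pledge) belief 3/4 gives 3/4·428 + 1/4·296 = 395.
Committed: pledge gives 384 − 59 = 325; no pledge gives 395 − 24 = 371. Deviates. ✗
Opportunistic: pledge gives 384 − 195 = 189; no pledge gives 395 − 25 = 370. Deviates. ✗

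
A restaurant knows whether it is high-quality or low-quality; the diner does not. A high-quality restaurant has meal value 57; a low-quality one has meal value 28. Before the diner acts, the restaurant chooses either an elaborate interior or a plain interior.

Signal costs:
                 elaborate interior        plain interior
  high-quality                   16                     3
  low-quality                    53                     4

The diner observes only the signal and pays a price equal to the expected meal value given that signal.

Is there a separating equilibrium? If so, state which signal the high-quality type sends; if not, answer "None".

elaborate interior

Try high-quality → elaborate interior, low-quality → plain interior:
  If types separate, elaborate interior earns payment 57 and plain interior earns 28.
  High-quality: elaborate interior gives 57 − 16 = 41; plain interior gives 28 − 3 = 25. No deviation. ✓
  Low-quality: plain interior gives 28 − 4 = 24; elaborate interior gives 57 − 53 = 4. No deviation. ✓
Both hold — the high-quality type sends elaborate interior.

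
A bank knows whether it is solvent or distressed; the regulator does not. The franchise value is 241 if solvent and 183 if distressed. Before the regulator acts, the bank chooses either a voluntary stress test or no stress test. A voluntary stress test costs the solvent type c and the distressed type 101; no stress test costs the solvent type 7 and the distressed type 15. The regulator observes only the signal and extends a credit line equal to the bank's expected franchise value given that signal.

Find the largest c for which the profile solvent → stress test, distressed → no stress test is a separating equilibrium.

65

Under separation: stress test → solvent (pays 241); no stress test → distressed (pays 183).
Distressed: 183 − 15 = 168 ≥ 241 − 101 = 140. Holds regardless of c. ✓
Solvent: 241 − c ≥ 183 − 7, so c ≤ 241 − 176 = 65.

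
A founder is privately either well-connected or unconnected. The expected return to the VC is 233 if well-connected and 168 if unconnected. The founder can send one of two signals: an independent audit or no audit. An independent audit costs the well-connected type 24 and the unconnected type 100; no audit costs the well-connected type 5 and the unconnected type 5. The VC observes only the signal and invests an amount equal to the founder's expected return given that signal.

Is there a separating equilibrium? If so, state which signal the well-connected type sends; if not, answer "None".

Try well-connected → audit, unconnected → no audit:
  If types separate, audit earns payment 233 and no audit earns 168.
  Well-connected: audit gives 233 − 24 = 209; no audit gives 168 − 5 = 163. No deviation. ✓
  Unconnected: no audit gives 168 − 5 = 163; audit gives 233 − 100 = 133. No deviation. ✓
Both hold — the well-connected type sends audit.

audit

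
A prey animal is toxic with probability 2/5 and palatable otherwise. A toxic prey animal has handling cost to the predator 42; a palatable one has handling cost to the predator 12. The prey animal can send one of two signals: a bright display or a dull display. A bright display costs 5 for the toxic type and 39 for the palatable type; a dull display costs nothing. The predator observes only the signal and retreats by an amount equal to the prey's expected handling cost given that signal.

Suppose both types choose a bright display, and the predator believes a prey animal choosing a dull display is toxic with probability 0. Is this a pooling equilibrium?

At the pooled signal (bright display) the predator holds the prior 2/5 and pays 2/5·42 + 3/5·12 = 24. Off-path (dull display) belief 0 gives 0·42 + 1·12 = 12.
Toxic: bright display gives 24 − 5 = 19; dull display gives 12 − 0 = 12. Stays. ✓
Palatable: bright display gives 24 − 39 = -15; dull display gives 12 − 0 = 12. Deviates. ✗

No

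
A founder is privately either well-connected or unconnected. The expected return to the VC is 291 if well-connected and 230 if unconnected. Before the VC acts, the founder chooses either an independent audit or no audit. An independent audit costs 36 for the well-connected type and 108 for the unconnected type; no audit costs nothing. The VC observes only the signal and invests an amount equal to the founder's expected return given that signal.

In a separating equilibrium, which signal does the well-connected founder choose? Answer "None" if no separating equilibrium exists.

audit

Try well-connected → audit, unconnected → no audit:
  Under separation the VC infers type exactly: audit → well-connected (pays 291), no audit → unconnected (pays 230).
  Well-connected: audit gives 291 − 36 = 255; no audit gives 230 − 0 = 230. No deviation. ✓
  Unconnected: no audit gives 230 − 0 = 230; audit gives 291 − 108 = 183. No deviation. ✓
Both hold — the well-connected type sends audit.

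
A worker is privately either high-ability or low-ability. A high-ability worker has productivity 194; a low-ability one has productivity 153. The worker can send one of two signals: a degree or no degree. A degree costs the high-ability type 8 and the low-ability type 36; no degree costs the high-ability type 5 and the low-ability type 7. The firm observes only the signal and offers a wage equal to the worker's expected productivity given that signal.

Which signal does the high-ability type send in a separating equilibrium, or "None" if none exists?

Try high-ability → degree, low-ability → no degree:
  Under separation the firm infers type exactly: degree → high-ability (pays 194), no degree → low-ability (pays 153).
  High-ability: degree gives 194 − 8 = 186; no degree gives 153 − 5 = 148. No deviation. ✓
  Low-ability: no degree gives 153 − 7 = 146; degree gives 194 − 36 = 158. Would deviate. ✗
Try high-ability → no degree, low-ability → degree:
  Under separation the firm infers type exactly: no degree → high-ability (pays 194), degree → low-ability (pays 153).
  High-ability: no degree gives 194 − 5 = 189; degree gives 153 − 8 = 145. No deviation. ✓
  Low-ability: degree gives 153 − 36 = 117; no degree gives 194 − 7 = 187. Would deviate. ✗
Neither assignment is incentive-compatible.

None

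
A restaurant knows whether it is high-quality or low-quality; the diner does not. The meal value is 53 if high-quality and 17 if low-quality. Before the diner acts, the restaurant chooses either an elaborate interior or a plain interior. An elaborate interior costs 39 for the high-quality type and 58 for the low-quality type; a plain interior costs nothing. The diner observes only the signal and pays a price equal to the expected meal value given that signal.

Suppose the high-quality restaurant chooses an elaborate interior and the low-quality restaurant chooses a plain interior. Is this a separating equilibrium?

If types separate, elaborate interior earns payment 53 and plain interior earns 17.
High-quality: elaborate interior gives 53 − 39 = 14; plain interior gives 17 − 0 = 17. Would deviate. ✗
Low-quality: plain interior gives 17 − 0 = 17; elaborate interior gives 53 − 58 = -5. No deviation. ✓

No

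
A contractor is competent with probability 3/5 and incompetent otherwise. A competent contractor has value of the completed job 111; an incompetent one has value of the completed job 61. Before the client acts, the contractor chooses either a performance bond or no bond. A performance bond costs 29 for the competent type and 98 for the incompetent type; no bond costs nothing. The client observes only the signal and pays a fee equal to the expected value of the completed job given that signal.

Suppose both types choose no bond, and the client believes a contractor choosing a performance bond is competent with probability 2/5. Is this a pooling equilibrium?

At the pooled signal (no bond) the client holds the prior 3/5 and pays 3/5·111 + 2/5·61 = 91. Off-path (bond) belief 2/5 gives 2/5·111 + 3/5·61 = 81.
Competent: no bond gives 91 − 0 = 91; bond gives 81 − 29 = 52. Stays. ✓
Incompetent: no bond gives 91 − 0 = 91; bond gives 81 − 98 = -17. Stays. ✓

Yes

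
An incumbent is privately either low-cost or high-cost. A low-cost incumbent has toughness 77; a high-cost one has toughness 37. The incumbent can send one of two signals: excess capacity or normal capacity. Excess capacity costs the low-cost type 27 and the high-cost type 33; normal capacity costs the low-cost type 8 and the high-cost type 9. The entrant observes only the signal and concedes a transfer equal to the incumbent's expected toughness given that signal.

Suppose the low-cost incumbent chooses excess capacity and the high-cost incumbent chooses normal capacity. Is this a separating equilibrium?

No

If types separate, excess capacity earns payment 77 and normal capacity earns 37.
Low-cost: excess capacity gives 77 − 27 = 50; normal capacity gives 37 − 8 = 29. No deviation. ✓
High-cost: normal capacity gives 37 − 9 = 28; excess capacity gives 77 − 33 = 44. Would deviate. ✗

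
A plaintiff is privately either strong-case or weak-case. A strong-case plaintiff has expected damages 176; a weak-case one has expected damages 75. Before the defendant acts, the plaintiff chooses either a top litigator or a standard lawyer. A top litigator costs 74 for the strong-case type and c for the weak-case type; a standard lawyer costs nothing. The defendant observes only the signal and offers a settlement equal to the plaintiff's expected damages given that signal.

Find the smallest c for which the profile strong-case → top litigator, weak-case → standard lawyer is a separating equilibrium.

101

Under separation: top litigator → strong-case (pays 176); standard lawyer → weak-case (pays 75).
Strong-case: 176 − 74 = 102 ≥ 75 − 0 = 75. Holds regardless of c. ✓
Weak-case: 75 − 0 ≥ 176 − c, so c ≥ 176 − 75 = 101.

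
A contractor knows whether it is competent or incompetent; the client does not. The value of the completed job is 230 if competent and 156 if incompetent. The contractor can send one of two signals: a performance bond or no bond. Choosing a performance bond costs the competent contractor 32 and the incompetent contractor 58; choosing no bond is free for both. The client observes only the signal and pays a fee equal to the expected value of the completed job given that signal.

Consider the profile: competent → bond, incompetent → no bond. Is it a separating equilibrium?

No

If types separate, bond earns payment 230 and no bond earns 156.
Competent: bond gives 230 − 32 = 198; no bond gives 156 − 0 = 156. No deviation. ✓
Incompetent: no bond gives 156 − 0 = 156; bond gives 230 − 58 = 172. Would deviate. ✗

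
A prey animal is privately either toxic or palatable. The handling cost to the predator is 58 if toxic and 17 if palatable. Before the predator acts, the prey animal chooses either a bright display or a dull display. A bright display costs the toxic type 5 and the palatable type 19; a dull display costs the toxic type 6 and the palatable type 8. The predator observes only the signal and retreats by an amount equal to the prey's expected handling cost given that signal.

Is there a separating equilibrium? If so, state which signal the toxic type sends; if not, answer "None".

None

Try toxic → bright display, palatable → dull display:
  If types separate, bright display earns payment 58 and dull display earns 17.
  Toxic: bright display gives 58 − 5 = 53; dull display gives 17 − 6 = 11. No deviation. ✓
  Palatable: dull display gives 17 − 8 = 9; bright display gives 58 − 19 = 39. Would deviate. ✗
Try toxic → dull display, palatable → bright display:
  If types separate, dull display earns payment 58 and bright display earns 17.
  Toxic: dull display gives 58 − 6 = 52; bright display gives 17 − 5 = 12. No deviation. ✓
  Palatable: bright display gives 17 − 19 = -2; dull display gives 58 − 8 = 50. Would deviate. ✗
Neither assignment is incentive-compatible.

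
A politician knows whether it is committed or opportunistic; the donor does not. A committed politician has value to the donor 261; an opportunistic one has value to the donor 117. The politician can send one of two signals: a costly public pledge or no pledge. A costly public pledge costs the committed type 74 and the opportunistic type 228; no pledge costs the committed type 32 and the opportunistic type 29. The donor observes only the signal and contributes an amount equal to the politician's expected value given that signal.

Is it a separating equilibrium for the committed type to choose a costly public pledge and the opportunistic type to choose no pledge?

Under separation the donor infers type exactly: pledge → committed (pays 261), no pledge → opportunistic (pays 117).
Committed: pledge gives 261 − 74 = 187; no pledge gives 117 − 32 = 85. No deviation. ✓
Opportunistic: no pledge gives 117 − 29 = 88; pledge gives 261 − 228 = 33. No deviation. ✓
Neither type gains from mimicking the other.

Yes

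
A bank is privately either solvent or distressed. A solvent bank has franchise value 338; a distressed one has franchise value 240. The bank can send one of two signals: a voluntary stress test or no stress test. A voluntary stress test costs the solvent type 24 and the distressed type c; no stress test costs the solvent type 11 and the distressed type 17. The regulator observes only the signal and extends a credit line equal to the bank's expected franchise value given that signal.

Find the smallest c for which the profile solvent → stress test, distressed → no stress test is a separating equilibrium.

Under separation: stress test → solvent (pays 338); no stress test → distressed (pays 240).
Solvent: 338 − 24 = 314 ≥ 240 − 11 = 229. Holds regardless of c. ✓
Distressed: 240 − 17 ≥ 338 − c, so c ≥ 338 − 223 = 115.

115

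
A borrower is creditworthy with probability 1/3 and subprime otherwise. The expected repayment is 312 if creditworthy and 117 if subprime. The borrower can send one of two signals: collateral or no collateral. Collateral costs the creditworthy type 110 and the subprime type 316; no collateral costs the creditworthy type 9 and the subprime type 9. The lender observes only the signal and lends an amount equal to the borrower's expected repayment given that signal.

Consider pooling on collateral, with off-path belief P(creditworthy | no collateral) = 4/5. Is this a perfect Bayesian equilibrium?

No

On the equilibrium path (collateral) the lender holds the prior 1/3 and pays 1/3·312 + 2/3·117 = 182. Off-path (no collateral) belief 4/5 gives 4/5·312 + 1/5·117 = 273.
Creditworthy: collateral gives 182 − 110 = 72; no collateral gives 273 − 9 = 264. Deviates. ✗
Subprime: collateral gives 182 − 316 = -134; no collateral gives 273 − 9 = 264. Deviates. ✗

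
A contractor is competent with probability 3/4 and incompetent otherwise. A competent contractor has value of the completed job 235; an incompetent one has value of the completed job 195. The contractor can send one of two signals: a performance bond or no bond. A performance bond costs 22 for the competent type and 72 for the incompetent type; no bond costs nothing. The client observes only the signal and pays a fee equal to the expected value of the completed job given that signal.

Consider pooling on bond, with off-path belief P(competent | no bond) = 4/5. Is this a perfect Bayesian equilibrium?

At the pooled signal (bond) the client holds the prior 3/4 and pays 3/4·235 + 1/4·195 = 225. Off-path (no bond) belief 4/5 gives 4/5·235 + 1/5·195 = 227.
Competent: bond gives 225 − 22 = 203; no bond gives 227 − 0 = 227. Deviates. ✗
Incompetent: bond gives 225 − 72 = 153; no bond gives 227 − 0 = 227. Deviates. ✗

No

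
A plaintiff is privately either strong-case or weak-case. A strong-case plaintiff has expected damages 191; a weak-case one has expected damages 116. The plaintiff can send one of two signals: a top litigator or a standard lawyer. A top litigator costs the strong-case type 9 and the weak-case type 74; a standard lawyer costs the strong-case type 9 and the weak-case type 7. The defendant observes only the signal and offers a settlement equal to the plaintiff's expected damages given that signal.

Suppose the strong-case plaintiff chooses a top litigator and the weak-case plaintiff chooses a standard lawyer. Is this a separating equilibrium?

No

Under separation the defendant infers type exactly: top litigator → strong-case (pays 191), standard lawyer → weak-case (pays 116).
Strong-case: top litigator gives 191 − 9 = 182; standard lawyer gives 116 − 9 = 107. No deviation. ✓
Weak-case: standard lawyer gives 116 − 7 = 109; top litigator gives 191 − 74 = 117. Would deviate. ✗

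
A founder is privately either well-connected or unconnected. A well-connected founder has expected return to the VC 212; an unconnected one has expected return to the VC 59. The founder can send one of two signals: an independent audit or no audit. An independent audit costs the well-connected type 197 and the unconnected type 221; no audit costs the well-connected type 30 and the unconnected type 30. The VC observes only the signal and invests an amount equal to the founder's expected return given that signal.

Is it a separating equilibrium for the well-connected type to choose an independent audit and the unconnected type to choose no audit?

If types separate, audit earns payment 212 and no audit earns 59.
Well-connected: audit gives 212 − 197 = 15; no audit gives 59 − 30 = 29. Would deviate. ✗
Unconnected: no audit gives 59 − 30 = 29; audit gives 212 − 221 = -9. No deviation. ✓

No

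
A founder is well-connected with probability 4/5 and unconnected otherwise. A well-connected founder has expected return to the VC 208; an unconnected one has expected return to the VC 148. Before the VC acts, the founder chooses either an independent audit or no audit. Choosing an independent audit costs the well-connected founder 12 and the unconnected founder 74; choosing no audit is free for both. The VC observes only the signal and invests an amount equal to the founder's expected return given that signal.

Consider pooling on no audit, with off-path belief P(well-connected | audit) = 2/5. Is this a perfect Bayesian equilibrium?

Yes

At the pooled signal (no audit) the VC holds the prior 4/5 and pays 4/5·208 + 1/5·148 = 196. Off-path (audit) belief 2/5 gives 2/5·208 + 3/5·148 = 172.
Well-connected: no audit gives 196 − 0 = 196; audit gives 172 − 12 = 160. Stays. ✓
Unconnected: no audit gives 196 − 0 = 196; audit gives 172 − 74 = 98. Stays. ✓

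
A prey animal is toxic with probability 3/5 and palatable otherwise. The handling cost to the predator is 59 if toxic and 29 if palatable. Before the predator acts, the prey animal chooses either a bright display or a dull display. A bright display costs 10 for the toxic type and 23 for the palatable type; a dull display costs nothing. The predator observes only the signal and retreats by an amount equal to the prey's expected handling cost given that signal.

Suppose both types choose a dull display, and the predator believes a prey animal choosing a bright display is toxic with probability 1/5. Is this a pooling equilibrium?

Yes

On the equilibrium path (dull display) the predator holds the prior 3/5 and pays 3/5·59 + 2/5·29 = 47. Off-path (bright display) belief 1/5 gives 1/5·59 + 4/5·29 = 35.
Toxic: dull display gives 47 − 0 = 47; bright display gives 35 − 10 = 25. Stays. ✓
Palatable: dull display gives 47 − 0 = 47; bright display gives 35 − 23 = 12. Stays. ✓
Beliefs are Bayes-consistent on-path and both types best-respond.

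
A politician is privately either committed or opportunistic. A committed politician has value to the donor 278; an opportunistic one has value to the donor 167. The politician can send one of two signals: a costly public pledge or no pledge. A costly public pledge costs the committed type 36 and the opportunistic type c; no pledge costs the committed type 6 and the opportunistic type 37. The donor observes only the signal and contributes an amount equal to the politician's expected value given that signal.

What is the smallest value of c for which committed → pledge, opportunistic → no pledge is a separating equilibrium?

Under separation: pledge → committed (pays 278); no pledge → opportunistic (pays 167).
Committed: 278 − 36 = 242 ≥ 167 − 6 = 161. Holds regardless of c. ✓
Opportunistic: 167 − 37 ≥ 278 − c, so c ≥ 278 − 130 = 148.

148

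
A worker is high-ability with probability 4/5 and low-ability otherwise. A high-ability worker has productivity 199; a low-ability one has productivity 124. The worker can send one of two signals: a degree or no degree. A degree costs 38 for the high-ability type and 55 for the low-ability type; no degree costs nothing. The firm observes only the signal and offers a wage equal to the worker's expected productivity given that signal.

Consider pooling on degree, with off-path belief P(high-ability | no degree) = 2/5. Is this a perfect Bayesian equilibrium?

On the equilibrium path (degree) the firm holds the prior 4/5 and pays 4/5·199 + 1/5·124 = 184. Off-path (no degree) belief 2/5 gives 2/5·199 + 3/5·124 = 154.
High-ability: degree gives 184 − 38 = 146; no degree gives 154 − 0 = 154. Deviates. ✗
Low-ability: degree gives 184 − 55 = 129; no degree gives 154 − 0 = 154. Deviates. ✗

No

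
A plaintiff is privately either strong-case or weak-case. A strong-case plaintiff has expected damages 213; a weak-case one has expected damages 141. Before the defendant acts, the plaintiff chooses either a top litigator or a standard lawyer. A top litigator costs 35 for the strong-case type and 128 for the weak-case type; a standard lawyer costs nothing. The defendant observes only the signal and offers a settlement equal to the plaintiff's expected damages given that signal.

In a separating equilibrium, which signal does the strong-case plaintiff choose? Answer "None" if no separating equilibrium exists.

Try strong-case → top litigator, weak-case → standard lawyer:
  If types separate, top litigator earns payment 213 and standard lawyer earns 141.
  Strong-case: top litigator gives 213 − 35 = 178; standard lawyer gives 141 − 0 = 141. No deviation. ✓
  Weak-case: standard lawyer gives 141 − 0 = 141; top litigator gives 213 − 128 = 85. No deviation. ✓
Both hold — the strong-case type sends top litigator.

top litigator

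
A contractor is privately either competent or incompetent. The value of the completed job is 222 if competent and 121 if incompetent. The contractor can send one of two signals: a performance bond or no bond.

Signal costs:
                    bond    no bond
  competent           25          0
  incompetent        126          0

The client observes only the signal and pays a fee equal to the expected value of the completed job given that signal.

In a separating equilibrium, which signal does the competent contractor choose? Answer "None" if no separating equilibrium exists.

Try competent → bond, incompetent → no bond:
  Under separation the client infers type exactly: bond → competent (pays 222), no bond → incompetent (pays 121).
  Competent: bond gives 222 − 25 = 197; no bond gives 121 − 0 = 121. No deviation. ✓
  Incompetent: no bond gives 121 − 0 = 121; bond gives 222 − 126 = 96. No deviation. ✓
Both hold — the competent type sends bond.

bond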